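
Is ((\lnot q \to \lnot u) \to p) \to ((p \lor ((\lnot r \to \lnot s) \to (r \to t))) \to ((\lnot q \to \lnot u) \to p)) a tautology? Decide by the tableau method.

Assume the negation and expand:
Initial set: {\lnot (((\lnot q \to \lnot u) \to p) \to ((p \lor ((\lnot r \to \lnot s) \to (r \to t))) \to ((\lnot q \to \lnot u) \to p)))}.
\lnot (((\lnot q \to \lnot u) \to p) \to ((p \lor ((\lnot r \to \lnot s) \to (r \to t))) \to ((\lnot q \to \lnot u) \to p))): α-rule — add ((\lnot q \to \lnot u) \to p), \lnot ((p \lor ((\lnot r \to \lnot s) \to (r \to t))) \to ((\lnot q \to \lnot u) \to p)).
\lnot ((p \lor ((\lnot r \to \lnot s) \to (r \to t))) \to ((\lnot q \to \lnot u) \to p)): α-rule — add (p \lor ((\lnot r \to \lnot s) \to (r \to t))), \lnot ((\lnot q \to \lnot u) \to p).
\lnot ((\lnot q \to \lnot u) \to p): α-rule — add (\lnot q \to \lnot u), \lnot p.
((\lnot q \to \lnot u) \to p): β-rule — branch into \lnot (\lnot q \to \lnot u)  //  p.
  branch 1 (add \lnot (\lnot q \to \lnot u)):
    \lnot (\lnot q \to \lnot u): α-rule — add \lnot q, \lnot \lnot u.
    (p \lor ((\lnot r \to \lnot s) \to (r \to t))): β-rule — branch into p  //  ((\lnot r \to \lnot s) \to (r \to t)).
      branch 1.1 (add p):
        × closes — contains both p and \lnot p.
      branch 1.2 (add ((\lnot r \to \lnot s) \to (r \to t))):
        (\lnot q \to \lnot u): β-rule — branch into \lnot \lnot q  //  \lnot u.
          branch 1.2.1 (add \lnot \lnot q):
            × closes — contains both q and \lnot q.
          branch 1.2.2 (add \lnot u):
            × closes — contains both u and \lnot u.
  branch 2 (add p):
    × closes — contains both p and \lnot p.
All 4 branches close.
Every branch closed, so the negation is unsatisfiable and the formula is valid.

Valid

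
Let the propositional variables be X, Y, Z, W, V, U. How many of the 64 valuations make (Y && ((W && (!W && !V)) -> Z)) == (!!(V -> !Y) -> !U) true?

40

Initial set: {((Y && ((W && (!W && !V)) -> Z)) == (!!(V -> !Y) -> !U))}.
((Y && ((W && (!W && !V)) -> Z)) == (!!(V -> !Y) -> !U)): β-rule — branch into (Y && ((W && (!W && !V)) -> Z)), (!!(V -> !Y) -> !U)  //  !(Y && ((W && (!W && !V)) -> Z)), !(!!(V -> !Y) -> !U).
  branch 1 (add (Y && ((W && (!W && !V)) -> Z)), (!!(V -> !Y) -> !U)):
    (Y && ((W && (!W && !V)) -> Z)): α-rule — add Y, ((W && (!W && !V)) -> Z).
    (!!(V -> !Y) -> !U): β-rule — branch into !!!(V -> !Y)  //  !U.
      branch 1.1 (add !!!(V -> !Y)):
        !!!(V -> !Y): drop double negation, giving !(V -> !Y).
        !(V -> !Y): α-rule — add V, !!Y.
        ((W && (!W && !V)) -> Z): β-rule — branch into !(W && (!W && !V))  //  Z.
          branch 1.1.1 (add !(W && (!W && !V))):
            !(W && (!W && !V)): β-rule — branch into !W  //  !(!W && !V).
              branch 1.1.1.1 (add !W):
                ○ open, literals {V=T, W=F, Y=T}.
              branch 1.1.1.2 (add !(!W && !V)):
                !(!W && !V): β-rule — branch into !!W  //  !!V.
                  branch 1.1.1.2.1 (add !!W):
                    ○ open, literals {V=T, W=T, Y=T}.
                  branch 1.1.1.2.2 (add !!V):
                    ○ open, literals {V=T, Y=T}.
          branch 1.1.2 (add Z):
            ○ open, literals {V=T, Y=T, Z=T}.
      branch 1.2 (add !U):
        ((W && (!W && !V)) -> Z): β-rule — branch into !(W && (!W && !V))  //  Z.
          branch 1.2.1 (add !(W && (!W && !V))):
            !(W && (!W && !V)): β-rule — branch into !W  //  !(!W && !V).
              branch 1.2.1.1 (add !W):
                ○ open, literals {U=F, W=F, Y=T}.
              branch 1.2.1.2 (add !(!W && !V)):
                !(!W && !V): β-rule — branch into !!W  //  !!V.
                  branch 1.2.1.2.1 (add !!W):
                    ○ open, literals {U=F, W=T, Y=T}.
                  branch 1.2.1.2.2 (add !!V):
                    ○ open, literals {U=F, V=T, Y=T}.
          branch 1.2.2 (add Z):
            ○ open, literals {U=F, Y=T, Z=T}.
  branch 2 (add !(Y && ((W && (!W && !V)) -> Z)), !(!!(V -> !Y) -> !U)):
    !(!!(V -> !Y) -> !U): α-rule — add !!(V -> !Y), !!U.
    !!(V -> !Y): drop double negation, giving (V -> !Y).
    !(Y && ((W && (!W && !V)) -> Z)): β-rule — branch into !Y  //  !((W && (!W && !V)) -> Z).
      branch 2.1 (add !Y):
        (V -> !Y): β-rule — branch into !V  //  !Y.
          branch 2.1.1 (add !V):
            ○ open, literals {U=T, V=F, Y=F}.
          branch 2.1.2 (add !Y):
            ○ open, literals {U=T, Y=F}.
      branch 2.2 (add !((W && (!W && !V)) -> Z)):
        !((W && (!W && !V)) -> Z): α-rule — add (W && (!W && !V)), !Z.
        (W && (!W && !V)): α-rule — add W, (!W && !V).
        (!W && !V): α-rule — add !W, !V.
        × closes — contains both W and !W.
1 branch closed, 10 open.
Each open branch fixes some atoms; the unmentioned ones are free. Counting distinct full assignments: branch {V=T, W=F, Y=T} (X, Z, U) contributes 8 new; branch {V=T, W=T, Y=T} (X, Z, U) contributes 8 new; branch {V=T, Y=T} (X, Z, W, U) contributes 0 new; branch {V=T, Y=T, Z=T} (X, W, U) contributes 0 new; branch {U=F, W=F, Y=T} (X, Z, V) contributes 4 new; branch {U=F, W=T, Y=T} (X, Z, V) contributes 4 new; branch {U=F, V=T, Y=T} (X, Z, W) contributes 0 new; branch {U=F, Y=T, Z=T} (X, W, V) contributes 0 new; branch {U=T, V=F, Y=F} (X, Z, W) contributes 8 new; branch {U=T, Y=F} (X, Z, W, V) contributes 8 new. Total: 40.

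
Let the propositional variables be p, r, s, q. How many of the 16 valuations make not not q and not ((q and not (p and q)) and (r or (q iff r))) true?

Initial set: {(not not q and not ((q and not (p and q)) and (r or (q iff r))))}.
(not not q and not ((q and not (p and q)) and (r or (q iff r)))): α-rule — add not not q, not ((q and not (p and q)) and (r or (q iff r))).
not not q: drop double negation, giving q.
not ((q and not (p and q)) and (r or (q iff r))): β-rule — branch into not (q and not (p and q))  //  not (r or (q iff r)).
  branch 1 (add not (q and not (p and q))):
    not (q and not (p and q)): β-rule — branch into not q  //  not not (p and q).
      branch 1.1 (add not q):
        × closes — contains both q and not q.
      branch 1.2 (add not not (p and q)):
        not not (p and q): α-rule — add p, q.
        ○ open, literals {p=true, q=true}.
  branch 2 (add not (r or (q iff r))):
    not (r or (q iff r)): α-rule — add not r, not (q iff r).
    not (q iff r): β-rule — branch into q, not r  //  not q, r.
      branch 2.1 (add q, not r):
        ○ open, literals {q=true, r=false}.
      branch 2.2 (add not q, r):
        × closes — contains both q and not q.
2 branches closed, 2 open.
Each open branch fixes some atoms; the unmentioned ones are free. Counting distinct full assignments: branch {p=true, q=true} (r, s) contributes 4 new; branch {q=true, r=false} (p, s) contributes 2 new. Total: 6.

6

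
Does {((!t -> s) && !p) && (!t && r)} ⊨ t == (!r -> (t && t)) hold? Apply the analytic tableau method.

No

Initial set: {(((!t -> s) && !p) && (!t && r)); !(t == (!r -> (t && t)))}.
(((!t -> s) && !p) && (!t && r)): α-rule — add ((!t -> s) && !p), (!t && r).
((!t -> s) && !p): α-rule — add (!t -> s), !p.
(!t && r): α-rule — add !t, r.
!(t == (!r -> (t && t))): β-rule — branch into t, !(!r -> (t && t))  //  !t, (!r -> (t && t)).
  branch 1 (add t, !(!r -> (t && t))):
    × closes — contains both t and !t.
  branch 2 (add !t, (!r -> (t && t))):
    (!t -> s): β-rule — branch into !!t  //  s.
      branch 2.1 (add !!t):
        × closes — contains both t and !t.
      branch 2.2 (add s):
        (!r -> (t && t)): β-rule — branch into !!r  //  (t && t).
          branch 2.2.1 (add !!r):
            ○ open, literals {p=0, r=1, s=1, t=0}.
          branch 2.2.2 (add (t && t)):
            (t && t): α-rule — add t, t.
            × closes — contains both t and !t.
3 branches closed, 1 open.
An open branch gives a countermodel: p=0, r=1, s=1, t=0 (unmentioned atoms arbitrary); the premises hold there but the conclusion fails.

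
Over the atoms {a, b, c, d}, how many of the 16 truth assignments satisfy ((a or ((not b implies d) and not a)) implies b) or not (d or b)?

Initial set: {(((a or ((not b implies d) and not a)) implies b) or not (d or b))}.
(((a or ((not b implies d) and not a)) implies b) or not (d or b)): β-rule — branch into ((a or ((not b implies d) and not a)) implies b)  //  not (d or b).
  branch 1 (add ((a or ((not b implies d) and not a)) implies b)):
    ((a or ((not b implies d) and not a)) implies b): β-rule — branch into not (a or ((not b implies d) and not a))  //  b.
      branch 1.1 (add not (a or ((not b implies d) and not a))):
        not (a or ((not b implies d) and not a)): α-rule — add not a, not ((not b implies d) and not a).
        not ((not b implies d) and not a): β-rule — branch into not (not b implies d)  //  not not a.
          branch 1.1.1 (add not (not b implies d)):
            not (not b implies d): α-rule — add not b, not d.
            ○ open, literals {a=false, b=false, d=false}.
          branch 1.1.2 (add not not a):
            × closes — contains both a and not a.
      branch 1.2 (add b):
        ○ open, literals {b=true}.
  branch 2 (add not (d or b)):
    not (d or b): α-rule — add not d, not b.
    ○ open, literals {b=false, d=false}.
1 branch closed, 3 open.
Each open branch fixes some atoms; the unmentioned ones are free. Counting distinct full assignments: branch {a=false, b=false, d=false} (c) contributes 2 new; branch {b=true} (a, c, d) contributes 8 new; branch {b=false, d=false} (a, c) contributes 2 new. Total: 12.

12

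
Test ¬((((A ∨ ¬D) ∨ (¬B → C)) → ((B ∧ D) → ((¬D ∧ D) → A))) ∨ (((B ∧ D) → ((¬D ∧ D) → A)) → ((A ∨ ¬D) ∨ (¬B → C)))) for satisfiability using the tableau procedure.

Unsatisfiable

Initial set: {T ¬((((A ∨ ¬D) ∨ (¬B → C)) → ((B ∧ D) → ((¬D ∧ D) → A))) ∨ (((B ∧ D) → ((¬D ∧ D) → A)) → ((A ∨ ¬D) ∨ (¬B → C))))}.
T ¬((((A ∨ ¬D) ∨ (¬B → C)) → ((B ∧ D) → ((¬D ∧ D) → A))) ∨ (((B ∧ D) → ((¬D ∧ D) → A)) → ((A ∨ ¬D) ∨ (¬B → C)))): α-rule — add F (((A ∨ ¬D) ∨ (¬B → C)) → ((B ∧ D) → ((¬D ∧ D) → A))), F (((B ∧ D) → ((¬D ∧ D) → A)) → ((A ∨ ¬D) ∨ (¬B → C))).
F (((A ∨ ¬D) ∨ (¬B → C)) → ((B ∧ D) → ((¬D ∧ D) → A))): α-rule — add T ((A ∨ ¬D) ∨ (¬B → C)), F ((B ∧ D) → ((¬D ∧ D) → A)).
F (((B ∧ D) → ((¬D ∧ D) → A)) → ((A ∨ ¬D) ∨ (¬B → C))): α-rule — add T ((B ∧ D) → ((¬D ∧ D) → A)), F ((A ∨ ¬D) ∨ (¬B → C)).
F ((B ∧ D) → ((¬D ∧ D) → A)): α-rule — add T (B ∧ D), F ((¬D ∧ D) → A).
F ((A ∨ ¬D) ∨ (¬B → C)): α-rule — add F (A ∨ ¬D), F (¬B → C).
T (B ∧ D): α-rule — add T B, T D.
F ((¬D ∧ D) → A): α-rule — add T (¬D ∧ D), F A.
F (A ∨ ¬D): α-rule — add F A, F ¬D.
F (¬B → C): α-rule — add T ¬B, F C.
× closes — contains both B and ¬B.
All 1 branch closes.
Every branch closed; the formula is unsatisfiable.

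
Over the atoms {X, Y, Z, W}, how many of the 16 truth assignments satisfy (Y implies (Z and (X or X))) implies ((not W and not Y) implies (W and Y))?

Initial set: {((Y implies (Z and (X or X))) implies ((not W and not Y) implies (W and Y)))}.
((Y implies (Z and (X or X))) implies ((not W and not Y) implies (W and Y))): β-rule — branch into not (Y implies (Z and (X or X)))  //  ((not W and not Y) implies (W and Y)).
  branch 1 (add not (Y implies (Z and (X or X)))):
    not (Y implies (Z and (X or X))): α-rule — add Y, not (Z and (X or X)).
    not (Z and (X or X)): β-rule — branch into not Z  //  not (X or X).
      branch 1.1 (add not Z):
        ○ open, literals {Y=1, Z=0}.
      branch 1.2 (add not (X or X)):
        not (X or X): α-rule — add not X, not X.
        ○ open, literals {X=0, Y=1}.
  branch 2 (add ((not W and not Y) implies (W and Y))):
    ((not W and not Y) implies (W and Y)): β-rule — branch into not (not W and not Y)  //  (W and Y).
      branch 2.1 (add not (not W and not Y)):
        not (not W and not Y): β-rule — branch into not not W  //  not not Y.
          branch 2.1.1 (add not not W):
            ○ open, literals {W=1}.
          branch 2.1.2 (add not not Y):
            ○ open, literals {Y=1}.
      branch 2.2 (add (W and Y)):
        (W and Y): α-rule — add W, Y.
        ○ open, literals {W=1, Y=1}.
0 branches closed, 5 open.
Each open branch fixes some atoms; the unmentioned ones are free. Counting distinct full assignments: branch {Y=1, Z=0} (X, W) contributes 4 new; branch {X=0, Y=1} (Z, W) contributes 2 new; branch {W=1} (X, Y, Z) contributes 5 new; branch {Y=1} (X, Z, W) contributes 1 new; branch {W=1, Y=1} (X, Z) contributes 0 new. Total: 12.

12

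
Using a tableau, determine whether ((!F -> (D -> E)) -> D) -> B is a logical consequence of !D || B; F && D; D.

Yes

Initial set: {(!D || B); (F && D); D; !(((!F -> (D -> E)) -> D) -> B)}.
(F && D): α-rule — add F, D.
!(((!F -> (D -> E)) -> D) -> B): α-rule — add ((!F -> (D -> E)) -> D), !B.
(!D || B): β-rule — branch into !D  //  B.
  branch 1 (add !D):
    × closes — contains both D and !D.
  branch 2 (add B):
    × closes — contains both B and !B.
All 2 branches close.
Every branch closed, so the premises entail the conclusion.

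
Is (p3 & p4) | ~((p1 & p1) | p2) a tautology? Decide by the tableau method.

Assume the negation and expand:
Initial set: {F ((p3 & p4) | ~((p1 & p1) | p2))}.
F ((p3 & p4) | ~((p1 & p1) | p2)): α-rule — add F (p3 & p4), F ~((p1 & p1) | p2).
F (p3 & p4): β-rule — branch into F p3  //  F p4.
  branch 1 (add F p3):
    F ~((p1 & p1) | p2): β-rule — branch into T (p1 & p1)  //  T p2.
      branch 1.1 (add T (p1 & p1)):
        T (p1 & p1): α-rule — add T p1, T p1.
        ○ open, literals {p1=true, p3=false}.
      branch 1.2 (add T p2):
        ○ open, literals {p2=true, p3=false}.
  branch 2 (add F p4):
    F ~((p1 & p1) | p2): β-rule — branch into T (p1 & p1)  //  T p2.
      branch 2.1 (add T (p1 & p1)):
        T (p1 & p1): α-rule — add T p1, T p1.
        ○ open, literals {p1=true, p4=false}.
      branch 2.2 (add T p2):
        ○ open, literals {p2=true, p4=false}.
0 branches closed, 4 open.
An open branch gives a countermodel: p1=true, p3=false (unmentioned atoms arbitrary); under it the original formula is false.

Not valid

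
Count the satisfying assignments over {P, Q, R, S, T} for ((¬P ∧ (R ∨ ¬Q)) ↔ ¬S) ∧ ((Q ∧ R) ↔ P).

8

Initial set: {T (((¬P ∧ (R ∨ ¬Q)) ↔ ¬S) ∧ ((Q ∧ R) ↔ P))}.
T (((¬P ∧ (R ∨ ¬Q)) ↔ ¬S) ∧ ((Q ∧ R) ↔ P)): α-rule — add T ((¬P ∧ (R ∨ ¬Q)) ↔ ¬S), T ((Q ∧ R) ↔ P).
T ((¬P ∧ (R ∨ ¬Q)) ↔ ¬S): β-rule — branch into T (¬P ∧ (R ∨ ¬Q)), T ¬S  //  F (¬P ∧ (R ∨ ¬Q)), F ¬S.
  branch 1 (add T (¬P ∧ (R ∨ ¬Q)), T ¬S):
    T (¬P ∧ (R ∨ ¬Q)): α-rule — add T ¬P, T (R ∨ ¬Q).
    T ((Q ∧ R) ↔ P): β-rule — branch into T (Q ∧ R), T P  //  F (Q ∧ R), F P.
      branch 1.1 (add T (Q ∧ R), T P):
        × closes — contains both P and ¬P.
      branch 1.2 (add F (Q ∧ R), F P):
        T (R ∨ ¬Q): β-rule — branch into T R  //  T ¬Q.
          branch 1.2.1 (add T R):
            F (Q ∧ R): β-rule — branch into F Q  //  F R.
              branch 1.2.1.1 (add F Q):
                ○ open, literals {P=F, Q=F, R=T, S=F}.
              branch 1.2.1.2 (add F R):
                × closes — contains both R and ¬R.
          branch 1.2.2 (add T ¬Q):
            F (Q ∧ R): β-rule — branch into F Q  //  F R.
              branch 1.2.2.1 (add F Q):
                ○ open, literals {P=F, Q=F, S=F}.
              branch 1.2.2.2 (add F R):
                ○ open, literals {P=F, Q=F, R=F, S=F}.
  branch 2 (add F (¬P ∧ (R ∨ ¬Q)), F ¬S):
    T ((Q ∧ R) ↔ P): β-rule — branch into T (Q ∧ R), T P  //  F (Q ∧ R), F P.
      branch 2.1 (add T (Q ∧ R), T P):
        T (Q ∧ R): α-rule — add T Q, T R.
        F (¬P ∧ (R ∨ ¬Q)): β-rule — branch into F ¬P  //  F (R ∨ ¬Q).
          branch 2.1.1 (add F ¬P):
            ○ open, literals {P=T, Q=T, R=T, S=T}.
          branch 2.1.2 (add F (R ∨ ¬Q)):
            F (R ∨ ¬Q): α-rule — add F R, F ¬Q.
            × closes — contains both R and ¬R.
      branch 2.2 (add F (Q ∧ R), F P):
        F (¬P ∧ (R ∨ ¬Q)): β-rule — branch into F ¬P  //  F (R ∨ ¬Q).
          branch 2.2.1 (add F ¬P):
            × closes — contains both P and ¬P.
          branch 2.2.2 (add F (R ∨ ¬Q)):
            F (R ∨ ¬Q): α-rule — add F R, F ¬Q.
            F (Q ∧ R): β-rule — branch into F Q  //  F R.
              branch 2.2.2.1 (add F Q):
                × closes — contains both Q and ¬Q.
              branch 2.2.2.2 (add F R):
                ○ open, literals {P=F, Q=T, R=F, S=T}.
5 branches closed, 5 open.
Each open branch fixes some atoms; the unmentioned ones are free. Counting distinct full assignments: branch {P=F, Q=F, R=T, S=F} (T) contributes 2 new; branch {P=F, Q=F, S=F} (R, T) contributes 2 new; branch {P=F, Q=F, R=F, S=F} (T) contributes 0 new; branch {P=T, Q=T, R=T, S=T} (T) contributes 2 new; branch {P=F, Q=T, R=F, S=T} (T) contributes 2 new. Total: 8.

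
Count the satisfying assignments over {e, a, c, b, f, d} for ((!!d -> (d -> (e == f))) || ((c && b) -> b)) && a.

Initial set: {(((!!d -> (d -> (e == f))) || ((c && b) -> b)) && a)}.
(((!!d -> (d -> (e == f))) || ((c && b) -> b)) && a): α-rule — add ((!!d -> (d -> (e == f))) || ((c && b) -> b)), a.
((!!d -> (d -> (e == f))) || ((c && b) -> b)): β-rule — branch into (!!d -> (d -> (e == f)))  //  ((c && b) -> b).
  branch 1 (add (!!d -> (d -> (e == f)))):
    (!!d -> (d -> (e == f))): β-rule — branch into !!!d  //  (d -> (e == f)).
      branch 1.1 (add !!!d):
        !!!d: drop double negation, giving !d.
        ○ open, literals {a=1, d=0}.
      branch 1.2 (add (d -> (e == f))):
        (d -> (e == f)): β-rule — branch into !d  //  (e == f).
          branch 1.2.1 (add !d):
            ○ open, literals {a=1, d=0}.
          branch 1.2.2 (add (e == f)):
            (e == f): β-rule — branch into e, f  //  !e, !f.
              branch 1.2.2.1 (add e, f):
                ○ open, literals {a=1, e=1, f=1}.
              branch 1.2.2.2 (add !e, !f):
                ○ open, literals {a=1, e=0, f=0}.
  branch 2 (add ((c && b) -> b)):
    ((c && b) -> b): β-rule — branch into !(c && b)  //  b.
      branch 2.1 (add !(c && b)):
        !(c && b): β-rule — branch into !c  //  !b.
          branch 2.1.1 (add !c):
            ○ open, literals {a=1, c=0}.
          branch 2.1.2 (add !b):
            ○ open, literals {a=1, b=0}.
      branch 2.2 (add b):
        ○ open, literals {a=1, b=1}.
0 branches closed, 7 open.
Each open branch fixes some atoms; the unmentioned ones are free. Counting distinct full assignments: branch {a=1, d=0} (e, c, b, f) contributes 16 new; branch {a=1, d=0} (e, c, b, f) contributes 0 new; branch {a=1, e=1, f=1} (c, b, d) contributes 4 new; branch {a=1, e=0, f=0} (c, b, d) contributes 4 new; branch {a=1, c=0} (e, b, f, d) contributes 4 new; branch {a=1, b=0} (e, c, f, d) contributes 2 new; branch {a=1, b=1} (e, c, f, d) contributes 2 new. Total: 32.

32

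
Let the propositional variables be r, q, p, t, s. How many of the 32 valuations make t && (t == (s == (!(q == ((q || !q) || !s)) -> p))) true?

Initial set: {T (t && (t == (s == (!(q == ((q || !q) || !s)) -> p))))}.
T (t && (t == (s == (!(q == ((q || !q) || !s)) -> p)))): α-rule — add T t, T (t == (s == (!(q == ((q || !q) || !s)) -> p))).
T (t == (s == (!(q == ((q || !q) || !s)) -> p))): β-rule — branch into T t, T (s == (!(q == ((q || !q) || !s)) -> p))  //  F t, F (s == (!(q == ((q || !q) || !s)) -> p)).
  branch 1 (add T t, T (s == (!(q == ((q || !q) || !s)) -> p))):
    T (s == (!(q == ((q || !q) || !s)) -> p)): β-rule — branch into T s, T (!(q == ((q || !q) || !s)) -> p)  //  F s, F (!(q == ((q || !q) || !s)) -> p).
      branch 1.1 (add T s, T (!(q == ((q || !q) || !s)) -> p)):
        T (!(q == ((q || !q) || !s)) -> p): β-rule — branch into F !(q == ((q || !q) || !s))  //  T p.
          branch 1.1.1 (add F !(q == ((q || !q) || !s))):
            F !(q == ((q || !q) || !s)): β-rule — branch into T q, T ((q || !q) || !s)  //  F q, F ((q || !q) || !s).
              branch 1.1.1.1 (add T q, T ((q || !q) || !s)):
                T ((q || !q) || !s): β-rule — branch into T (q || !q)  //  T !s.
                  branch 1.1.1.1.1 (add T (q || !q)):
                    T (q || !q): β-rule — branch into T q  //  T !q.
                      branch 1.1.1.1.1.1 (add T q):
                        ○ open, literals {q=true, s=true, t=true}.
                      branch 1.1.1.1.1.2 (add T !q):
                        × closes — contains both q and !q.
                  branch 1.1.1.1.2 (add T !s):
                    × closes — contains both s and !s.
              branch 1.1.1.2 (add F q, F ((q || !q) || !s)):
                F ((q || !q) || !s): α-rule — add F (q || !q), F !s.
                F (q || !q): α-rule — add F q, F !q.
                × closes — contains both q and !q.
          branch 1.1.2 (add T p):
            ○ open, literals {p=true, s=true, t=true}.
      branch 1.2 (add F s, F (!(q == ((q || !q) || !s)) -> p)):
        F (!(q == ((q || !q) || !s)) -> p): α-rule — add T !(q == ((q || !q) || !s)), F p.
        T !(q == ((q || !q) || !s)): β-rule — branch into T q, F ((q || !q) || !s)  //  F q, T ((q || !q) || !s).
          branch 1.2.1 (add T q, F ((q || !q) || !s)):
            F ((q || !q) || !s): α-rule — add F (q || !q), F !s.
            × closes — contains both s and !s.
          branch 1.2.2 (add F q, T ((q || !q) || !s)):
            T ((q || !q) || !s): β-rule — branch into T (q || !q)  //  T !s.
              branch 1.2.2.1 (add T (q || !q)):
                T (q || !q): β-rule — branch into T q  //  T !q.
                  branch 1.2.2.1.1 (add T q):
                    × closes — contains both q and !q.
                  branch 1.2.2.1.2 (add T !q):
                    ○ open, literals {p=false, q=false, s=false, t=true}.
              branch 1.2.2.2 (add T !s):
                ○ open, literals {p=false, q=false, s=false, t=true}.
  branch 2 (add F t, F (s == (!(q == ((q || !q) || !s)) -> p))):
    × closes — contains both t and !t.
6 branches closed, 4 open.
Each open branch fixes some atoms; the unmentioned ones are free. Counting distinct full assignments: branch {q=true, s=true, t=true} (r, p) contributes 4 new; branch {p=true, s=true, t=true} (r, q) contributes 2 new; branch {p=false, q=false, s=false, t=true} (r) contributes 2 new; branch {p=false, q=false, s=false, t=true} (r) contributes 0 new. Total: 8.

8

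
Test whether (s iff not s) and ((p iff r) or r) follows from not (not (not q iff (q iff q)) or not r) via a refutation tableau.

No

Initial set: {not (not (not q iff (q iff q)) or not r); not ((s iff not s) and ((p iff r) or r))}.
not (not (not q iff (q iff q)) or not r): α-rule — add not not (not q iff (q iff q)), not not r.
not ((s iff not s) and ((p iff r) or r)): β-rule — branch into not (s iff not s)  //  not ((p iff r) or r).
  branch 1 (add not (s iff not s)):
    not not (not q iff (q iff q)): β-rule — branch into not q, (q iff q)  //  not not q, not (q iff q).
      branch 1.1 (add not q, (q iff q)):
        not (s iff not s): β-rule — branch into s, not not s  //  not s, not s.
          branch 1.1.1 (add s, not not s):
            (q iff q): β-rule — branch into q, q  //  not q, not q.
              branch 1.1.1.1 (add q, q):
                × closes — contains both q and not q.
              branch 1.1.1.2 (add not q, not q):
                ○ open, literals {q=false, r=true, s=true}.
          branch 1.1.2 (add not s, not s):
            (q iff q): β-rule — branch into q, q  //  not q, not q.
              branch 1.1.2.1 (add q, q):
                × closes — contains both q and not q.
              branch 1.1.2.2 (add not q, not q):
                ○ open, literals {q=false, r=true, s=false}.
      branch 1.2 (add not not q, not (q iff q)):
        not (s iff not s): β-rule — branch into s, not not s  //  not s, not s.
          branch 1.2.1 (add s, not not s):
            not (q iff q): β-rule — branch into q, not q  //  not q, q.
              branch 1.2.1.1 (add q, not q):
                × closes — contains both q and not q.
              branch 1.2.1.2 (add not q, q):
                × closes — contains both q and not q.
          branch 1.2.2 (add not s, not s):
            not (q iff q): β-rule — branch into q, not q  //  not q, q.
              branch 1.2.2.1 (add q, not q):
                × closes — contains both q and not q.
              branch 1.2.2.2 (add not q, q):
                × closes — contains both q and not q.
  branch 2 (add not ((p iff r) or r)):
    not ((p iff r) or r): α-rule — add not (p iff r), not r.
    × closes — contains both r and not r.
7 branches closed, 2 open.
An open branch gives a countermodel: q=false, r=true, s=true (unmentioned atoms arbitrary); the premises hold there but the conclusion fails.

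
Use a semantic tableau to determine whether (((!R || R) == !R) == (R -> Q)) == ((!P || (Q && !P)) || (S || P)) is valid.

Assume the negation and expand:
Initial set: {!((((!R || R) == !R) == (R -> Q)) == ((!P || (Q && !P)) || (S || P)))}.
!((((!R || R) == !R) == (R -> Q)) == ((!P || (Q && !P)) || (S || P))): β-rule — branch into (((!R || R) == !R) == (R -> Q)), !((!P || (Q && !P)) || (S || P))  //  !(((!R || R) == !R) == (R -> Q)), ((!P || (Q && !P)) || (S || P)).
  branch 1 (add (((!R || R) == !R) == (R -> Q)), !((!P || (Q && !P)) || (S || P))):
    !((!P || (Q && !P)) || (S || P)): α-rule — add !(!P || (Q && !P)), !(S || P).
    !(!P || (Q && !P)): α-rule — add !!P, !(Q && !P).
    !(S || P): α-rule — add !S, !P.
    × closes — contains both P and !P.
  branch 2 (add !(((!R || R) == !R) == (R -> Q)), ((!P || (Q && !P)) || (S || P))):
    !(((!R || R) == !R) == (R -> Q)): β-rule — branch into ((!R || R) == !R), !(R -> Q)  //  !((!R || R) == !R), (R -> Q).
      branch 2.1 (add ((!R || R) == !R), !(R -> Q)):
        !(R -> Q): α-rule — add R, !Q.
        ((!P || (Q && !P)) || (S || P)): β-rule — branch into (!P || (Q && !P))  //  (S || P).
          branch 2.1.1 (add (!P || (Q && !P))):
            ((!R || R) == !R): β-rule — branch into (!R || R), !R  //  !(!R || R), !!R.
              branch 2.1.1.1 (add (!R || R), !R):
                × closes — contains both R and !R.
              branch 2.1.1.2 (add !(!R || R), !!R):
                !(!R || R): α-rule — add !!R, !R.
                × closes — contains both R and !R.
          branch 2.1.2 (add (S || P)):
            ((!R || R) == !R): β-rule — branch into (!R || R), !R  //  !(!R || R), !!R.
              branch 2.1.2.1 (add (!R || R), !R):
                × closes — contains both R and !R.
              branch 2.1.2.2 (add !(!R || R), !!R):
                !(!R || R): α-rule — add !!R, !R.
                × closes — contains both R and !R.
      branch 2.2 (add !((!R || R) == !R), (R -> Q)):
        ((!P || (Q && !P)) || (S || P)): β-rule — branch into (!P || (Q && !P))  //  (S || P).
          branch 2.2.1 (add (!P || (Q && !P))):
            !((!R || R) == !R): β-rule — branch into (!R || R), !!R  //  !(!R || R), !R.
              branch 2.2.1.1 (add (!R || R), !!R):
                (R -> Q): β-rule — branch into !R  //  Q.
                  branch 2.2.1.1.1 (add !R):
                    × closes — contains both R and !R.
                  branch 2.2.1.1.2 (add Q):
                    (!P || (Q && !P)): β-rule — branch into !P  //  (Q && !P).
                      branch 2.2.1.1.2.1 (add !P):
                        (!R || R): β-rule — branch into !R  //  R.
                          branch 2.2.1.1.2.1.1 (add !R):
                            × closes — contains both R and !R.
                          branch 2.2.1.1.2.1.2 (add R):
                            ○ open, literals {P=0, Q=1, R=1}.
                      branch 2.2.1.1.2.2 (add (Q && !P)):
                        (Q && !P): α-rule — add Q, !P.
                        (!R || R): β-rule — branch into !R  //  R.
                          branch 2.2.1.1.2.2.1 (add !R):
                            × closes — contains both R and !R.
                          branch 2.2.1.1.2.2.2 (add R):
                            ○ open, literals {P=0, Q=1, R=1}.
              branch 2.2.1.2 (add !(!R || R), !R):
                !(!R || R): α-rule — add !!R, !R.
                × closes — contains both R and !R.
          branch 2.2.2 (add (S || P)):
            !((!R || R) == !R): β-rule — branch into (!R || R), !!R  //  !(!R || R), !R.
              branch 2.2.2.1 (add (!R || R), !!R):
                (R -> Q): β-rule — branch into !R  //  Q.
                  branch 2.2.2.1.1 (add !R):
                    × closes — contains both R and !R.
                  branch 2.2.2.1.2 (add Q):
                    (S || P): β-rule — branch into S  //  P.
                      branch 2.2.2.1.2.1 (add S):
                        (!R || R): β-rule — branch into !R  //  R.
                          branch 2.2.2.1.2.1.1 (add !R):
                            × closes — contains both R and !R.
                          branch 2.2.2.1.2.1.2 (add R):
                            ○ open, literals {Q=1, R=1, S=1}.
                      branch 2.2.2.1.2.2 (add P):
                        (!R || R): β-rule — branch into !R  //  R.
                          branch 2.2.2.1.2.2.1 (add !R):
                            × closes — contains both R and !R.
                          branch 2.2.2.1.2.2.2 (add R):
                            ○ open, literals {P=1, Q=1, R=1}.
              branch 2.2.2.2 (add !(!R || R), !R):
                !(!R || R): α-rule — add !!R, !R.
                × closes — contains both R and !R.
13 branches closed, 4 open.
An open branch gives a countermodel: P=0, Q=1, R=1 (unmentioned atoms arbitrary); under it the original formula is false.

Not valid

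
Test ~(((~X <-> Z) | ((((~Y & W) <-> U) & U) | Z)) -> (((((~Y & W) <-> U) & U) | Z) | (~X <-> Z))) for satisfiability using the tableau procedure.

Initial set: {~(((~X <-> Z) | ((((~Y & W) <-> U) & U) | Z)) -> (((((~Y & W) <-> U) & U) | Z) | (~X <-> Z)))}.
~(((~X <-> Z) | ((((~Y & W) <-> U) & U) | Z)) -> (((((~Y & W) <-> U) & U) | Z) | (~X <-> Z))): α-rule — add ((~X <-> Z) | ((((~Y & W) <-> U) & U) | Z)), ~(((((~Y & W) <-> U) & U) | Z) | (~X <-> Z)).
~(((((~Y & W) <-> U) & U) | Z) | (~X <-> Z)): α-rule — add ~((((~Y & W) <-> U) & U) | Z), ~(~X <-> Z).
~((((~Y & W) <-> U) & U) | Z): α-rule — add ~(((~Y & W) <-> U) & U), ~Z.
((~X <-> Z) | ((((~Y & W) <-> U) & U) | Z)): β-rule — branch into (~X <-> Z)  //  ((((~Y & W) <-> U) & U) | Z).
  branch 1 (add (~X <-> Z)):
    ~(~X <-> Z): β-rule — branch into ~X, ~Z  //  ~~X, Z.
      branch 1.1 (add ~X, ~Z):
        ~(((~Y & W) <-> U) & U): β-rule — branch into ~((~Y & W) <-> U)  //  ~U.
          branch 1.1.1 (add ~((~Y & W) <-> U)):
            (~X <-> Z): β-rule — branch into ~X, Z  //  ~~X, ~Z.
              branch 1.1.1.1 (add ~X, Z):
                × closes — contains both Z and ~Z.
              branch 1.1.1.2 (add ~~X, ~Z):
                × closes — contains both X and ~X.
          branch 1.1.2 (add ~U):
            (~X <-> Z): β-rule — branch into ~X, Z  //  ~~X, ~Z.
              branch 1.1.2.1 (add ~X, Z):
                × closes — contains both Z and ~Z.
              branch 1.1.2.2 (add ~~X, ~Z):
                × closes — contains both X and ~X.
      branch 1.2 (add ~~X, Z):
        × closes — contains both Z and ~Z.
  branch 2 (add ((((~Y & W) <-> U) & U) | Z)):
    ~(~X <-> Z): β-rule — branch into ~X, ~Z  //  ~~X, Z.
      branch 2.1 (add ~X, ~Z):
        ~(((~Y & W) <-> U) & U): β-rule — branch into ~((~Y & W) <-> U)  //  ~U.
          branch 2.1.1 (add ~((~Y & W) <-> U)):
            ((((~Y & W) <-> U) & U) | Z): β-rule — branch into (((~Y & W) <-> U) & U)  //  Z.
              branch 2.1.1.1 (add (((~Y & W) <-> U) & U)):
                (((~Y & W) <-> U) & U): α-rule — add ((~Y & W) <-> U), U.
                ~((~Y & W) <-> U): β-rule — branch into (~Y & W), ~U  //  ~(~Y & W), U.
                  branch 2.1.1.1.1 (add (~Y & W), ~U):
                    × closes — contains both U and ~U.
                  branch 2.1.1.1.2 (add ~(~Y & W), U):
                    ((~Y & W) <-> U): β-rule — branch into (~Y & W), U  //  ~(~Y & W), ~U.
                      branch 2.1.1.1.2.1 (add (~Y & W), U):
                        (~Y & W): α-rule — add ~Y, W.
                        ~(~Y & W): β-rule — branch into ~~Y  //  ~W.
                          branch 2.1.1.1.2.1.1 (add ~~Y):
                            × closes — contains both Y and ~Y.
                          branch 2.1.1.1.2.1.2 (add ~W):
                            × closes — contains both W and ~W.
                      branch 2.1.1.1.2.2 (add ~(~Y & W), ~U):
                        × closes — contains both U and ~U.
              branch 2.1.1.2 (add Z):
                × closes — contains both Z and ~Z.
          branch 2.1.2 (add ~U):
            ((((~Y & W) <-> U) & U) | Z): β-rule — branch into (((~Y & W) <-> U) & U)  //  Z.
              branch 2.1.2.1 (add (((~Y & W) <-> U) & U)):
                (((~Y & W) <-> U) & U): α-rule — add ((~Y & W) <-> U), U.
                × closes — contains both U and ~U.
              branch 2.1.2.2 (add Z):
                × closes — contains both Z and ~Z.
      branch 2.2 (add ~~X, Z):
        × closes — contains both Z and ~Z.
All 13 branches close.
Every branch closed; the formula is unsatisfiable.

Unsatisfiable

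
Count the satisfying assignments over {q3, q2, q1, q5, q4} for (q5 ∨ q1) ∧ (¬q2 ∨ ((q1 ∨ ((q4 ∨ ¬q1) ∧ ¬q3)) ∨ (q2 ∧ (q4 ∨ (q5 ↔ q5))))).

24

Initial set: {((q5 ∨ q1) ∧ (¬q2 ∨ ((q1 ∨ ((q4 ∨ ¬q1) ∧ ¬q3)) ∨ (q2 ∧ (q4 ∨ (q5 ↔ q5))))))}.
((q5 ∨ q1) ∧ (¬q2 ∨ ((q1 ∨ ((q4 ∨ ¬q1) ∧ ¬q3)) ∨ (q2 ∧ (q4 ∨ (q5 ↔ q5)))))): α-rule — add (q5 ∨ q1), (¬q2 ∨ ((q1 ∨ ((q4 ∨ ¬q1) ∧ ¬q3)) ∨ (q2 ∧ (q4 ∨ (q5 ↔ q5))))).
(q5 ∨ q1): β-rule — branch into q5  //  q1.
  branch 1 (add q5):
    (¬q2 ∨ ((q1 ∨ ((q4 ∨ ¬q1) ∧ ¬q3)) ∨ (q2 ∧ (q4 ∨ (q5 ↔ q5))))): β-rule — branch into ¬q2  //  ((q1 ∨ ((q4 ∨ ¬q1) ∧ ¬q3)) ∨ (q2 ∧ (q4 ∨ (q5 ↔ q5)))).
      branch 1.1 (add ¬q2):
        ○ open, literals {q2=false, q5=true}.
      branch 1.2 (add ((q1 ∨ ((q4 ∨ ¬q1) ∧ ¬q3)) ∨ (q2 ∧ (q4 ∨ (q5 ↔ q5))))):
        ((q1 ∨ ((q4 ∨ ¬q1) ∧ ¬q3)) ∨ (q2 ∧ (q4 ∨ (q5 ↔ q5)))): β-rule — branch into (q1 ∨ ((q4 ∨ ¬q1) ∧ ¬q3))  //  (q2 ∧ (q4 ∨ (q5 ↔ q5))).
          branch 1.2.1 (add (q1 ∨ ((q4 ∨ ¬q1) ∧ ¬q3))):
            (q1 ∨ ((q4 ∨ ¬q1) ∧ ¬q3)): β-rule — branch into q1  //  ((q4 ∨ ¬q1) ∧ ¬q3).
              branch 1.2.1.1 (add q1):
                ○ open, literals {q1=true, q5=true}.
              branch 1.2.1.2 (add ((q4 ∨ ¬q1) ∧ ¬q3)):
                ((q4 ∨ ¬q1) ∧ ¬q3): α-rule — add (q4 ∨ ¬q1), ¬q3.
                (q4 ∨ ¬q1): β-rule — branch into q4  //  ¬q1.
                  branch 1.2.1.2.1 (add q4):
                    ○ open, literals {q3=false, q4=true, q5=true}.
                  branch 1.2.1.2.2 (add ¬q1):
                    ○ open, literals {q1=false, q3=false, q5=true}.
          branch 1.2.2 (add (q2 ∧ (q4 ∨ (q5 ↔ q5)))):
            (q2 ∧ (q4 ∨ (q5 ↔ q5))): α-rule — add q2, (q4 ∨ (q5 ↔ q5)).
            (q4 ∨ (q5 ↔ q5)): β-rule — branch into q4  //  (q5 ↔ q5).
              branch 1.2.2.1 (add q4):
                ○ open, literals {q2=true, q4=true, q5=true}.
              branch 1.2.2.2 (add (q5 ↔ q5)):
                (q5 ↔ q5): β-rule — branch into q5, q5  //  ¬q5, ¬q5.
                  branch 1.2.2.2.1 (add q5, q5):
                    ○ open, literals {q2=true, q5=true}.
                  branch 1.2.2.2.2 (add ¬q5, ¬q5):
                    × closes — contains both q5 and ¬q5.
  branch 2 (add q1):
    (¬q2 ∨ ((q1 ∨ ((q4 ∨ ¬q1) ∧ ¬q3)) ∨ (q2 ∧ (q4 ∨ (q5 ↔ q5))))): β-rule — branch into ¬q2  //  ((q1 ∨ ((q4 ∨ ¬q1) ∧ ¬q3)) ∨ (q2 ∧ (q4 ∨ (q5 ↔ q5)))).
      branch 2.1 (add ¬q2):
        ○ open, literals {q1=true, q2=false}.
      branch 2.2 (add ((q1 ∨ ((q4 ∨ ¬q1) ∧ ¬q3)) ∨ (q2 ∧ (q4 ∨ (q5 ↔ q5))))):
        ((q1 ∨ ((q4 ∨ ¬q1) ∧ ¬q3)) ∨ (q2 ∧ (q4 ∨ (q5 ↔ q5)))): β-rule — branch into (q1 ∨ ((q4 ∨ ¬q1) ∧ ¬q3))  //  (q2 ∧ (q4 ∨ (q5 ↔ q5))).
          branch 2.2.1 (add (q1 ∨ ((q4 ∨ ¬q1) ∧ ¬q3))):
            (q1 ∨ ((q4 ∨ ¬q1) ∧ ¬q3)): β-rule — branch into q1  //  ((q4 ∨ ¬q1) ∧ ¬q3).
              branch 2.2.1.1 (add q1):
                ○ open, literals {q1=true}.
              branch 2.2.1.2 (add ((q4 ∨ ¬q1) ∧ ¬q3)):
                ((q4 ∨ ¬q1) ∧ ¬q3): α-rule — add (q4 ∨ ¬q1), ¬q3.
                (q4 ∨ ¬q1): β-rule — branch into q4  //  ¬q1.
                  branch 2.2.1.2.1 (add q4):
                    ○ open, literals {q1=true, q3=false, q4=true}.
                  branch 2.2.1.2.2 (add ¬q1):
                    × closes — contains both q1 and ¬q1.
          branch 2.2.2 (add (q2 ∧ (q4 ∨ (q5 ↔ q5)))):
            (q2 ∧ (q4 ∨ (q5 ↔ q5))): α-rule — add q2, (q4 ∨ (q5 ↔ q5)).
            (q4 ∨ (q5 ↔ q5)): β-rule — branch into q4  //  (q5 ↔ q5).
              branch 2.2.2.1 (add q4):
                ○ open, literals {q1=true, q2=true, q4=true}.
              branch 2.2.2.2 (add (q5 ↔ q5)):
                (q5 ↔ q5): β-rule — branch into q5, q5  //  ¬q5, ¬q5.
                  branch 2.2.2.2.1 (add q5, q5):
                    ○ open, literals {q1=true, q2=true, q5=true}.
                  branch 2.2.2.2.2 (add ¬q5, ¬q5):
                    ○ open, literals {q1=true, q2=true, q5=false}.
2 branches closed, 12 open.
Each open branch fixes some atoms; the unmentioned ones are free. Counting distinct full assignments: branch {q2=false, q5=true} (q3, q1, q4) contributes 8 new; branch {q1=true, q5=true} (q3, q2, q4) contributes 4 new; branch {q3=false, q4=true, q5=true} (q2, q1) contributes 1 new; branch {q1=false, q3=false, q5=true} (q2, q4) contributes 1 new; branch {q2=true, q4=true, q5=true} (q3, q1) contributes 1 new; branch {q2=true, q5=true} (q3, q1, q4) contributes 1 new; branch {q1=true, q2=false} (q3, q5, q4) contributes 4 new; branch {q1=true} (q3, q2, q5, q4) contributes 4 new; branch {q1=true, q3=false, q4=true} (q2, q5) contributes 0 new; branch {q1=true, q2=true, q4=true} (q3, q5) contributes 0 new; branch {q1=true, q2=true, q5=true} (q3, q4) contributes 0 new; branch {q1=true, q2=true, q5=false} (q3, q4) contributes 0 new. Total: 24.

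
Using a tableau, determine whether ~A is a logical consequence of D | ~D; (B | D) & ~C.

No

Initial set: {T (D | ~D); T ((B | D) & ~C); F ~A}.
T ((B | D) & ~C): α-rule — add T (B | D), T ~C.
T (D | ~D): β-rule — branch into T D  //  T ~D.
  branch 1 (add T D):
    T (B | D): β-rule — branch into T B  //  T D.
      branch 1.1 (add T B):
        ○ open, literals {A=true, B=true, C=false, D=true}.
      branch 1.2 (add T D):
        ○ open, literals {A=true, C=false, D=true}.
  branch 2 (add T ~D):
    T (B | D): β-rule — branch into T B  //  T D.
      branch 2.1 (add T B):
        ○ open, literals {A=true, B=true, C=false, D=false}.
      branch 2.2 (add T D):
        × closes — contains both D and ~D.
1 branch closed, 3 open.
An open branch gives a countermodel: A=true, B=true, C=false, D=true (unmentioned atoms arbitrary); the premises hold there but the conclusion fails.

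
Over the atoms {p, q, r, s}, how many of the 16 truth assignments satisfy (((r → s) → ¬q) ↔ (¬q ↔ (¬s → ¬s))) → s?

Initial set: {((((r → s) → ¬q) ↔ (¬q ↔ (¬s → ¬s))) → s)}.
((((r → s) → ¬q) ↔ (¬q ↔ (¬s → ¬s))) → s): β-rule — branch into ¬(((r → s) → ¬q) ↔ (¬q ↔ (¬s → ¬s)))  //  s.
  branch 1 (add ¬(((r → s) → ¬q) ↔ (¬q ↔ (¬s → ¬s)))):
    ¬(((r → s) → ¬q) ↔ (¬q ↔ (¬s → ¬s))): β-rule — branch into ((r → s) → ¬q), ¬(¬q ↔ (¬s → ¬s))  //  ¬((r → s) → ¬q), (¬q ↔ (¬s → ¬s)).
      branch 1.1 (add ((r → s) → ¬q), ¬(¬q ↔ (¬s → ¬s))):
        ((r → s) → ¬q): β-rule — branch into ¬(r → s)  //  ¬q.
          branch 1.1.1 (add ¬(r → s)):
            ¬(r → s): α-rule — add r, ¬s.
            ¬(¬q ↔ (¬s → ¬s)): β-rule — branch into ¬q, ¬(¬s → ¬s)  //  ¬¬q, (¬s → ¬s).
              branch 1.1.1.1 (add ¬q, ¬(¬s → ¬s)):
                ¬(¬s → ¬s): α-rule — add ¬s, ¬¬s.
                × closes — contains both s and ¬s.
              branch 1.1.1.2 (add ¬¬q, (¬s → ¬s)):
                (¬s → ¬s): β-rule — branch into ¬¬s  //  ¬s.
                  branch 1.1.1.2.1 (add ¬¬s):
                    × closes — contains both s and ¬s.
                  branch 1.1.1.2.2 (add ¬s):
                    ○ open, literals {q=1, r=1, s=0}.
          branch 1.1.2 (add ¬q):
            ¬(¬q ↔ (¬s → ¬s)): β-rule — branch into ¬q, ¬(¬s → ¬s)  //  ¬¬q, (¬s → ¬s).
              branch 1.1.2.1 (add ¬q, ¬(¬s → ¬s)):
                ¬(¬s → ¬s): α-rule — add ¬s, ¬¬s.
                × closes — contains both s and ¬s.
              branch 1.1.2.2 (add ¬¬q, (¬s → ¬s)):
                × closes — contains both q and ¬q.
      branch 1.2 (add ¬((r → s) → ¬q), (¬q ↔ (¬s → ¬s))):
        ¬((r → s) → ¬q): α-rule — add (r → s), ¬¬q.
        (¬q ↔ (¬s → ¬s)): β-rule — branch into ¬q, (¬s → ¬s)  //  ¬¬q, ¬(¬s → ¬s).
          branch 1.2.1 (add ¬q, (¬s → ¬s)):
            × closes — contains both q and ¬q.
          branch 1.2.2 (add ¬¬q, ¬(¬s → ¬s)):
            ¬(¬s → ¬s): α-rule — add ¬s, ¬¬s.
            × closes — contains both s and ¬s.
  branch 2 (add s):
    ○ open, literals {s=1}.
6 branches closed, 2 open.
Each open branch fixes some atoms; the unmentioned ones are free. Counting distinct full assignments: branch {q=1, r=1, s=0} (p) contributes 2 new; branch {s=1} (p, q, r) contributes 8 new. Total: 10.

10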